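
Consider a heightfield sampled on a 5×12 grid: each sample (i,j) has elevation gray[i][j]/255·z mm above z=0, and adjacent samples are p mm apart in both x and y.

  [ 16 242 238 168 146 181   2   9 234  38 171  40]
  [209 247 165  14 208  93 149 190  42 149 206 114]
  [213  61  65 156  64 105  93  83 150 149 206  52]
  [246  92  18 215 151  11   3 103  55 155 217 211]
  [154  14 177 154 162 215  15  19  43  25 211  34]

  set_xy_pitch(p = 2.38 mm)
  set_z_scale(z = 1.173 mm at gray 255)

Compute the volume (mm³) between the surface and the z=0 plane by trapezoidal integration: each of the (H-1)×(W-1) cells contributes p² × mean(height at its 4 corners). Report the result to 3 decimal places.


height_mm = gray/255 × 1.173; cell vol = 2.38² × mean(4 corners)
unit = 2.38² × 1.173 / (4×255) = 0.00651406 mm³ per gray-sum
row 0: Σ corner-gray over 11 cells = 6163  → 40.1462
row 1: Σ corner-gray over 11 cells = 5778  → 37.6382
row 2: Σ corner-gray over 11 cells = 5026  → 32.7397
row 3: Σ corner-gray over 11 cells = 4755  → 30.9744
Σ rows: total corner-gray = 21722  → 141.4984 mm³

141.498


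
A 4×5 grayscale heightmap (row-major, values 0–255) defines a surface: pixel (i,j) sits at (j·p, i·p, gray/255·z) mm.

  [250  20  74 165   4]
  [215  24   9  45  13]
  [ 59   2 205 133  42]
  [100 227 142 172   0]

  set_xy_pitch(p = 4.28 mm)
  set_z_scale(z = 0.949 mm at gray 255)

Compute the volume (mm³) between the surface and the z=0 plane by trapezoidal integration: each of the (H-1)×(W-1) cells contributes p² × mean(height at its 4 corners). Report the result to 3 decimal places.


height_mm = gray/255 × 0.949; cell vol = 4.28² × mean(4 corners)
unit = 4.28² × 0.949 / (4×255) = 0.0170433 mm³ per gray-sum
row 0: Σ corner-gray over 4 cells = 1156  → 19.7020
row 1: Σ corner-gray over 4 cells = 1165  → 19.8554
row 2: Σ corner-gray over 4 cells = 1963  → 33.4560
Σ rows: total corner-gray = 4284  → 73.0135 mm³

73.013


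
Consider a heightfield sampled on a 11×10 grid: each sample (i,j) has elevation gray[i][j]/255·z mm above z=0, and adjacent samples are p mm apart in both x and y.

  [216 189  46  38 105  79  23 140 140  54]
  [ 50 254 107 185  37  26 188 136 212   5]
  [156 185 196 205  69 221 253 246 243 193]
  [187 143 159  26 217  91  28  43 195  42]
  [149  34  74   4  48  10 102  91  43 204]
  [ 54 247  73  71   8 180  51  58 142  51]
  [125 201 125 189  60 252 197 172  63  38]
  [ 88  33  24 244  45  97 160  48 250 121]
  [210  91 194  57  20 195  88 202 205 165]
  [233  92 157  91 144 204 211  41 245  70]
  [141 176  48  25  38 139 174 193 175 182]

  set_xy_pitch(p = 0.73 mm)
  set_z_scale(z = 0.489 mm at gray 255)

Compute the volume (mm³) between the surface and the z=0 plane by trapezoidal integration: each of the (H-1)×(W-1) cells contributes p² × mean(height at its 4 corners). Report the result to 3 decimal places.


11.630

height_mm = gray/255 × 0.489; cell vol = 0.73² × mean(4 corners)
unit = 0.73² × 0.489 / (4×255) = 0.000255479 mm³ per gray-sum
row 0: Σ corner-gray over 9 cells = 4135  → 1.0564
row 1: Σ corner-gray over 9 cells = 5930  → 1.5150
row 2: Σ corner-gray over 9 cells = 5618  → 1.4353
row 3: Σ corner-gray over 9 cells = 3198  → 0.8170
row 4: Σ corner-gray over 9 cells = 2930  → 0.7486
row 5: Σ corner-gray over 9 cells = 4446  → 1.1359
row 6: Σ corner-gray over 9 cells = 4692  → 1.1987
row 7: Σ corner-gray over 9 cells = 4490  → 1.1471
row 8: Σ corner-gray over 9 cells = 5152  → 1.3162
row 9: Σ corner-gray over 9 cells = 4932  → 1.2600
Σ rows: total corner-gray = 45523  → 11.6301 mm³


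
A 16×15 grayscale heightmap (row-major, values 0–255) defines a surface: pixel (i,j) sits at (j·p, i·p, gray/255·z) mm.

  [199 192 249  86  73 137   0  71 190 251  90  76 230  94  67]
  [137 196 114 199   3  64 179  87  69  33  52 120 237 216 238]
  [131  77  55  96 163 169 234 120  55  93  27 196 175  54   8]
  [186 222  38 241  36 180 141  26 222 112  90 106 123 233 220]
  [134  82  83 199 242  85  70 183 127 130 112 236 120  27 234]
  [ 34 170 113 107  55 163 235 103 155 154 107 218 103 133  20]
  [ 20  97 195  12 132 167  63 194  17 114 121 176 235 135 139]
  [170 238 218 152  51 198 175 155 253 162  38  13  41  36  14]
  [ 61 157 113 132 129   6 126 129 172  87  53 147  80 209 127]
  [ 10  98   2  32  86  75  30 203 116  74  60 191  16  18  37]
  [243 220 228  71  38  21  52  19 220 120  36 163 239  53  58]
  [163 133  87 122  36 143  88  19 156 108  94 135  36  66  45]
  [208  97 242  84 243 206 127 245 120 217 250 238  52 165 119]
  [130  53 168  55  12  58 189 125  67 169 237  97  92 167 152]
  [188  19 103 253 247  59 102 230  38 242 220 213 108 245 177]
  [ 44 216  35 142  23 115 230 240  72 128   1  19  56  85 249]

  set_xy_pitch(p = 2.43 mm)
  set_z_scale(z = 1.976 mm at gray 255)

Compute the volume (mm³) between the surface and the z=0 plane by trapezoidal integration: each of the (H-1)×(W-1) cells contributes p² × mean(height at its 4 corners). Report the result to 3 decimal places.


height_mm = gray/255 × 1.976; cell vol = 2.43² × mean(4 corners)
unit = 2.43² × 1.976 / (4×255) = 0.0114393 mm³ per gray-sum
row 0: Σ corner-gray over 14 cells = 7257  → 83.0150
row 1: Σ corner-gray over 14 cells = 6680  → 76.4145
row 2: Σ corner-gray over 14 cells = 7113  → 81.3677
row 3: Σ corner-gray over 14 cells = 7706  → 88.1512
row 4: Σ corner-gray over 14 cells = 7446  → 85.1770
row 5: Σ corner-gray over 14 cells = 7161  → 81.9168
row 6: Σ corner-gray over 14 cells = 7119  → 81.4364
row 7: Σ corner-gray over 14 cells = 6912  → 79.0684
row 8: Σ corner-gray over 14 cells = 5317  → 60.8227
row 9: Σ corner-gray over 14 cells = 5310  → 60.7427
row 10: Σ corner-gray over 14 cells = 5915  → 67.6634
row 11: Σ corner-gray over 14 cells = 7553  → 86.4010
row 12: Σ corner-gray over 14 cells = 8159  → 93.3332
row 13: Σ corner-gray over 14 cells = 7783  → 89.0320
row 14: Σ corner-gray over 14 cells = 7540  → 86.2523
Σ rows: total corner-gray = 104971  → 1200.7944 mm³

1200.794


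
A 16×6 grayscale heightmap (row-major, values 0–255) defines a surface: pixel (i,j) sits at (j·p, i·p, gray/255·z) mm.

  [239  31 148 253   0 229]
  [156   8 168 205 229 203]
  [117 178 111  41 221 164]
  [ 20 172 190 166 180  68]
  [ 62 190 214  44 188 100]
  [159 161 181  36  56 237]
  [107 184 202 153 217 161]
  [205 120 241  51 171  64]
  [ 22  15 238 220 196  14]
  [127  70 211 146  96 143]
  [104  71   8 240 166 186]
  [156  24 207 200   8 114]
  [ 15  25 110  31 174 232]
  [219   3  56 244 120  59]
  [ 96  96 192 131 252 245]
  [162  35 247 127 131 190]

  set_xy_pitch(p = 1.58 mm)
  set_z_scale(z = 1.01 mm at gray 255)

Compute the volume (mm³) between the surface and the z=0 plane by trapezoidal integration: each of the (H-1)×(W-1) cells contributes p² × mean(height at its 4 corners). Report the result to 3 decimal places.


height_mm = gray/255 × 1.01; cell vol = 1.58² × mean(4 corners)
unit = 1.58² × 1.01 / (4×255) = 0.00247193 mm³ per gray-sum
row 0: Σ corner-gray over 5 cells = 2911  → 7.1958
row 1: Σ corner-gray over 5 cells = 2962  → 7.3218
row 2: Σ corner-gray over 5 cells = 2887  → 7.1364
row 3: Σ corner-gray over 5 cells = 2938  → 7.2625
row 4: Σ corner-gray over 5 cells = 2698  → 6.6693
row 5: Σ corner-gray over 5 cells = 3044  → 7.5245
row 6: Σ corner-gray over 5 cells = 3215  → 7.9472
row 7: Σ corner-gray over 5 cells = 2809  → 6.9436
row 8: Σ corner-gray over 5 cells = 2690  → 6.6495
row 9: Σ corner-gray over 5 cells = 2576  → 6.3677
row 10: Σ corner-gray over 5 cells = 2408  → 5.9524
row 11: Σ corner-gray over 5 cells = 2075  → 5.1292
row 12: Σ corner-gray over 5 cells = 2051  → 5.0699
row 13: Σ corner-gray over 5 cells = 2807  → 6.9387
row 14: Σ corner-gray over 5 cells = 3115  → 7.7000
Σ rows: total corner-gray = 41186  → 101.8087 mm³

101.809


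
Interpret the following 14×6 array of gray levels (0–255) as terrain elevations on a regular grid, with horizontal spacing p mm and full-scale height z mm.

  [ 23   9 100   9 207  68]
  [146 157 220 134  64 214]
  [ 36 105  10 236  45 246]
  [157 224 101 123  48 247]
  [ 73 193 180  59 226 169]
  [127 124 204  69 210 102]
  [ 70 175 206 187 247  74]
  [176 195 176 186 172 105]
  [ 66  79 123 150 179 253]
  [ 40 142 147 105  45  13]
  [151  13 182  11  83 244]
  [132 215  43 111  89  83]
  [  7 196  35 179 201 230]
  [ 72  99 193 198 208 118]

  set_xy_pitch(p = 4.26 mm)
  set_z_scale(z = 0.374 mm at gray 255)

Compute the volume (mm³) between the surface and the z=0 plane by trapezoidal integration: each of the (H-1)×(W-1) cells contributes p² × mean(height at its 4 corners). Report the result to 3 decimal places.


233.327

height_mm = gray/255 × 0.374; cell vol = 4.26² × mean(4 corners)
unit = 4.26² × 0.374 / (4×255) = 0.00665412 mm³ per gray-sum
row 0: Σ corner-gray over 5 cells = 2251  → 14.9784
row 1: Σ corner-gray over 5 cells = 2584  → 17.1942
row 2: Σ corner-gray over 5 cells = 2470  → 16.4357
row 3: Σ corner-gray over 5 cells = 2954  → 19.6563
row 4: Σ corner-gray over 5 cells = 3001  → 19.9690
row 5: Σ corner-gray over 5 cells = 3217  → 21.4063
row 6: Σ corner-gray over 5 cells = 3513  → 23.3759
row 7: Σ corner-gray over 5 cells = 3120  → 20.7609
row 8: Σ corner-gray over 5 cells = 2312  → 15.3843
row 9: Σ corner-gray over 5 cells = 1904  → 12.6694
row 10: Σ corner-gray over 5 cells = 2104  → 14.0003
row 11: Σ corner-gray over 5 cells = 2590  → 17.2342
row 12: Σ corner-gray over 5 cells = 3045  → 20.2618
Σ rows: total corner-gray = 35065  → 233.3267 mm³


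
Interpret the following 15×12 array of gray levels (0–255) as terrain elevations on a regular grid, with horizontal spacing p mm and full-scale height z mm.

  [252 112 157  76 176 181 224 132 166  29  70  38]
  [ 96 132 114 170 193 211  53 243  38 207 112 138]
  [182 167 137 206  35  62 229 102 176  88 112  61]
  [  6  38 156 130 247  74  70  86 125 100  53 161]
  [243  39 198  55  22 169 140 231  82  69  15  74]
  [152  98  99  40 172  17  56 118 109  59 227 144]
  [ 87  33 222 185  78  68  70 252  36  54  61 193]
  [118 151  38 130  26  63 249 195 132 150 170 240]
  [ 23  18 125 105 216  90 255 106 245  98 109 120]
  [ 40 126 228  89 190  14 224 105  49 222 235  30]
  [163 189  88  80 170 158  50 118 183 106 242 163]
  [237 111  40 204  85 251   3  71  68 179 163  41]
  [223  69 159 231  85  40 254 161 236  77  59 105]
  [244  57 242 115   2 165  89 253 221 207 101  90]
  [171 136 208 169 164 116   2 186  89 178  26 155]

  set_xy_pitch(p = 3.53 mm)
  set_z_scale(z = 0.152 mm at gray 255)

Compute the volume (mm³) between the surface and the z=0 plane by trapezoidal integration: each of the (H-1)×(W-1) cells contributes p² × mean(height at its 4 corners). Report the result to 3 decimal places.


height_mm = gray/255 × 0.152; cell vol = 3.53² × mean(4 corners)
unit = 3.53² × 0.152 / (4×255) = 0.00185692 mm³ per gray-sum
row 0: Σ corner-gray over 11 cells = 6116  → 11.3569
row 1: Σ corner-gray over 11 cells = 6051  → 11.2362
row 2: Σ corner-gray over 11 cells = 5196  → 9.6485
row 3: Σ corner-gray over 11 cells = 4682  → 8.6941
row 4: Σ corner-gray over 11 cells = 4643  → 8.6217
row 5: Σ corner-gray over 11 cells = 4684  → 8.6978
row 6: Σ corner-gray over 11 cells = 5364  → 9.9605
row 7: Σ corner-gray over 11 cells = 5843  → 10.8500
row 8: Σ corner-gray over 11 cells = 5911  → 10.9762
row 9: Σ corner-gray over 11 cells = 6128  → 11.3792
row 10: Σ corner-gray over 11 cells = 5722  → 10.6253
row 11: Σ corner-gray over 11 cells = 5698  → 10.5807
row 12: Σ corner-gray over 11 cells = 6308  → 11.7134
row 13: Σ corner-gray over 11 cells = 6112  → 11.3495
Σ rows: total corner-gray = 78458  → 145.6901 mm³

145.690


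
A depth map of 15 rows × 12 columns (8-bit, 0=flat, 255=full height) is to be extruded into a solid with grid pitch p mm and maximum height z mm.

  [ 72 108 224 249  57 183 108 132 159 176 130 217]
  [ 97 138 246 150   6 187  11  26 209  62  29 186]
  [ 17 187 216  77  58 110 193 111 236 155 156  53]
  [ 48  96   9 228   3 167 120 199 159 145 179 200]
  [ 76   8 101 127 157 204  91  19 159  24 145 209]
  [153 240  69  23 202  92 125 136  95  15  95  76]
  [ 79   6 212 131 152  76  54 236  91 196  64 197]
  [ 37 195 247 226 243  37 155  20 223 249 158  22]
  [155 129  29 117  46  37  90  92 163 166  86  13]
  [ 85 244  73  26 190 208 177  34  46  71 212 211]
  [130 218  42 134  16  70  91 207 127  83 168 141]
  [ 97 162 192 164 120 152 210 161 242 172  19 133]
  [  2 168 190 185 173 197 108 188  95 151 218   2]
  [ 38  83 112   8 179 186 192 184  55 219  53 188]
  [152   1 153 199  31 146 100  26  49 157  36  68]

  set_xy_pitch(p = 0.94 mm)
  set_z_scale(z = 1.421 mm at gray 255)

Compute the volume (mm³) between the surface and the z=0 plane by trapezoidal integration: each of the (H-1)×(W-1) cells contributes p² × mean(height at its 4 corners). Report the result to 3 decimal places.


96.300

height_mm = gray/255 × 1.421; cell vol = 0.94² × mean(4 corners)
unit = 0.94² × 1.421 / (4×255) = 0.00123098 mm³ per gray-sum
row 0: Σ corner-gray over 11 cells = 5752  → 7.0806
row 1: Σ corner-gray over 11 cells = 5479  → 6.7445
row 2: Σ corner-gray over 11 cells = 5926  → 7.2948
row 3: Σ corner-gray over 11 cells = 5213  → 6.4171
row 4: Σ corner-gray over 11 cells = 4768  → 5.8693
row 5: Σ corner-gray over 11 cells = 5125  → 6.3088
row 6: Σ corner-gray over 11 cells = 6277  → 7.7268
row 7: Σ corner-gray over 11 cells = 5643  → 6.9464
row 8: Σ corner-gray over 11 cells = 4936  → 6.0761
row 9: Σ corner-gray over 11 cells = 5441  → 6.6977
row 10: Σ corner-gray over 11 cells = 6001  → 7.3871
row 11: Σ corner-gray over 11 cells = 6768  → 8.3312
row 12: Σ corner-gray over 11 cells = 6118  → 7.5311
row 13: Σ corner-gray over 11 cells = 4784  → 5.8890
Σ rows: total corner-gray = 78231  → 96.3005 mm³


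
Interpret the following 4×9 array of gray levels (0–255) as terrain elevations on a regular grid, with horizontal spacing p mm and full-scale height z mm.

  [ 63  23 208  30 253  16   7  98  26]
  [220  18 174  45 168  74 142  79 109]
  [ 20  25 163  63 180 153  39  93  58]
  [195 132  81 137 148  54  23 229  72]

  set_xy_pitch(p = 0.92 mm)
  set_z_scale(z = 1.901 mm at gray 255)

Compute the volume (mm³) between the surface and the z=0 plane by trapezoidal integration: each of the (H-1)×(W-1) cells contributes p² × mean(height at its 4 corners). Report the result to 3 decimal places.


height_mm = gray/255 × 1.901; cell vol = 0.92² × mean(4 corners)
unit = 0.92² × 1.901 / (4×255) = 0.00157746 mm³ per gray-sum
row 0: Σ corner-gray over 8 cells = 3088  → 4.8712
row 1: Σ corner-gray over 8 cells = 3239  → 5.1094
row 2: Σ corner-gray over 8 cells = 3385  → 5.3397
Σ rows: total corner-gray = 9712  → 15.3203 mm³

15.320


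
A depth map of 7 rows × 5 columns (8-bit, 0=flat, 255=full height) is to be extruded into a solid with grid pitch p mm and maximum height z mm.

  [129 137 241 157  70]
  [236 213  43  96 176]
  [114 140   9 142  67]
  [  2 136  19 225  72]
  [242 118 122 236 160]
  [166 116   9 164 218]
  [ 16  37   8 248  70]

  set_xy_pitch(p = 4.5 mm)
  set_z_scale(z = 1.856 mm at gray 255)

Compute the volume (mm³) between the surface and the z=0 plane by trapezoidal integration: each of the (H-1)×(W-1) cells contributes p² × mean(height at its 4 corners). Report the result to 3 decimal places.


442.128

height_mm = gray/255 × 1.856; cell vol = 4.5² × mean(4 corners)
unit = 4.5² × 1.856 / (4×255) = 0.0368471 mm³ per gray-sum
row 0: Σ corner-gray over 4 cells = 2385  → 87.8802
row 1: Σ corner-gray over 4 cells = 1879  → 69.2356
row 2: Σ corner-gray over 4 cells = 1597  → 58.8448
row 3: Σ corner-gray over 4 cells = 2188  → 80.6214
row 4: Σ corner-gray over 4 cells = 2316  → 85.3378
row 5: Σ corner-gray over 4 cells = 1634  → 60.2081
Σ rows: total corner-gray = 11999  → 442.1279 mm³


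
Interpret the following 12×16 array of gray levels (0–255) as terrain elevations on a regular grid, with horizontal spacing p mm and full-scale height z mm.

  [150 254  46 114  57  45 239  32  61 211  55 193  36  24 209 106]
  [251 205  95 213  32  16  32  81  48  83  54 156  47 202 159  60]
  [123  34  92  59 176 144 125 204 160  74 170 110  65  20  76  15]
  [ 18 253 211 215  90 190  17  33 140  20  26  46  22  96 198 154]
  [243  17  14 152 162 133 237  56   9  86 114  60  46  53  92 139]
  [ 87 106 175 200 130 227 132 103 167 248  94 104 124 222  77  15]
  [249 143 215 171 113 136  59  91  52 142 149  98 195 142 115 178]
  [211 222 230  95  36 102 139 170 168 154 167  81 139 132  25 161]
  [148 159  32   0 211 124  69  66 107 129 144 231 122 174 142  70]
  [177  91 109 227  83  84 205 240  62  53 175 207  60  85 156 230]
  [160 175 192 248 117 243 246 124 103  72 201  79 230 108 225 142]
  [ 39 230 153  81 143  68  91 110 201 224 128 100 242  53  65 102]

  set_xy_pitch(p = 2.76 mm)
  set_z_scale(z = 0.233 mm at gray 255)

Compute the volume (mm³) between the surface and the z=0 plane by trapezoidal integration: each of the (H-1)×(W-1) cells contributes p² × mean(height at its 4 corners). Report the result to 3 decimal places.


height_mm = gray/255 × 0.233; cell vol = 2.76² × mean(4 corners)
unit = 2.76² × 0.233 / (4×255) = 0.0017401 mm³ per gray-sum
row 0: Σ corner-gray over 15 cells = 6565  → 11.4237
row 1: Σ corner-gray over 15 cells = 6313  → 10.9852
row 2: Σ corner-gray over 15 cells = 6442  → 11.2097
row 3: Σ corner-gray over 15 cells = 6130  → 10.6668
row 4: Σ corner-gray over 15 cells = 7164  → 12.4661
row 5: Σ corner-gray over 15 cells = 8389  → 14.5977
row 6: Σ corner-gray over 15 cells = 8161  → 14.2009
row 7: Σ corner-gray over 15 cells = 7730  → 13.4510
row 8: Σ corner-gray over 15 cells = 7719  → 13.4318
row 9: Σ corner-gray over 15 cells = 9109  → 15.8506
row 10: Σ corner-gray over 15 cells = 8947  → 15.5687
Σ rows: total corner-gray = 82669  → 143.8522 mm³

143.852


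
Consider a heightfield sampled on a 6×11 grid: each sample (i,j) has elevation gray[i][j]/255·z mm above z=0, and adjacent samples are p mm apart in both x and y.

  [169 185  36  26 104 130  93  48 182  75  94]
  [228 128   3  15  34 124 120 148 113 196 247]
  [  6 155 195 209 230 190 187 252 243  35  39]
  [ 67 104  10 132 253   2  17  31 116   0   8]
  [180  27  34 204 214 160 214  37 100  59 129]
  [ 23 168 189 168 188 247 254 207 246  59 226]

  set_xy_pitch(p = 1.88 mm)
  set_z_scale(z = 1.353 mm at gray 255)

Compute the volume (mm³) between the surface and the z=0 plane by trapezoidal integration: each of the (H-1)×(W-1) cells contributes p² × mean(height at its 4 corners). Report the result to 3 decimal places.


115.772

height_mm = gray/255 × 1.353; cell vol = 1.88² × mean(4 corners)
unit = 1.88² × 1.353 / (4×255) = 0.00468828 mm³ per gray-sum
row 0: Σ corner-gray over 10 cells = 4258  → 19.9627
row 1: Σ corner-gray over 10 cells = 5674  → 26.6013
row 2: Σ corner-gray over 10 cells = 4842  → 22.7006
row 3: Σ corner-gray over 10 cells = 3812  → 17.8717
row 4: Σ corner-gray over 10 cells = 6108  → 28.6360
Σ rows: total corner-gray = 24694  → 115.7723 mm³


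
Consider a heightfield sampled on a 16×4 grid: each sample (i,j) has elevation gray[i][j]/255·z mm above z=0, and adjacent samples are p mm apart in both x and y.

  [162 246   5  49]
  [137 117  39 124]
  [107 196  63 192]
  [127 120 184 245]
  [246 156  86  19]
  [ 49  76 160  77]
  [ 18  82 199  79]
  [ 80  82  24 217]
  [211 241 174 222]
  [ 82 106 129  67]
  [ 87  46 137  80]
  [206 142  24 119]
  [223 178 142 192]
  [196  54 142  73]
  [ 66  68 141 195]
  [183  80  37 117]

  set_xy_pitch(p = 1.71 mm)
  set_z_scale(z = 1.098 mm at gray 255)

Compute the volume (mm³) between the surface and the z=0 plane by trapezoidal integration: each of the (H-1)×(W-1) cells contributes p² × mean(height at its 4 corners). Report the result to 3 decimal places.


69.095

height_mm = gray/255 × 1.098; cell vol = 1.71² × mean(4 corners)
unit = 1.71² × 1.098 / (4×255) = 0.00314771 mm³ per gray-sum
row 0: Σ corner-gray over 3 cells = 1286  → 4.0480
row 1: Σ corner-gray over 3 cells = 1390  → 4.3753
row 2: Σ corner-gray over 3 cells = 1797  → 5.6564
row 3: Σ corner-gray over 3 cells = 1729  → 5.4424
row 4: Σ corner-gray over 3 cells = 1347  → 4.2400
row 5: Σ corner-gray over 3 cells = 1257  → 3.9567
row 6: Σ corner-gray over 3 cells = 1168  → 3.6765
row 7: Σ corner-gray over 3 cells = 1772  → 5.5777
row 8: Σ corner-gray over 3 cells = 1882  → 5.9240
row 9: Σ corner-gray over 3 cells = 1152  → 3.6262
row 10: Σ corner-gray over 3 cells = 1190  → 3.7458
row 11: Σ corner-gray over 3 cells = 1712  → 5.3889
row 12: Σ corner-gray over 3 cells = 1716  → 5.4015
row 13: Σ corner-gray over 3 cells = 1340  → 4.2179
row 14: Σ corner-gray over 3 cells = 1213  → 3.8182
Σ rows: total corner-gray = 21951  → 69.0953 mm³


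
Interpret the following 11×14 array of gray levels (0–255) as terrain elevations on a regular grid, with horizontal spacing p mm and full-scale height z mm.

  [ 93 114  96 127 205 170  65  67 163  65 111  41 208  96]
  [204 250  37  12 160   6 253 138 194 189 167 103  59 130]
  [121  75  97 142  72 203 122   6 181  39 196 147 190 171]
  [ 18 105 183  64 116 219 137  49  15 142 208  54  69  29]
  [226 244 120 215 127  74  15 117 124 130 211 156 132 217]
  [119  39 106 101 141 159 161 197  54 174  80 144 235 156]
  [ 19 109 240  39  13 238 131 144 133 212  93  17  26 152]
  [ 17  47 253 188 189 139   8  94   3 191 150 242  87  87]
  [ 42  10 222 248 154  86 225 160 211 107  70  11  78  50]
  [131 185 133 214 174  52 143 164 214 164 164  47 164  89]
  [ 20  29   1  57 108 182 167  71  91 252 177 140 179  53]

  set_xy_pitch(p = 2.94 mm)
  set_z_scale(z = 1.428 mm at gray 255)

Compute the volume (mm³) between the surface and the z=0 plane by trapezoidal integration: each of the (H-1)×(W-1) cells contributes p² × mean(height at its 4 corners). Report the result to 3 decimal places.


800.532

height_mm = gray/255 × 1.428; cell vol = 2.94² × mean(4 corners)
unit = 2.94² × 1.428 / (4×255) = 0.012101 mm³ per gray-sum
row 0: Σ corner-gray over 13 cells = 6523  → 78.9351
row 1: Σ corner-gray over 13 cells = 6702  → 81.1012
row 2: Σ corner-gray over 13 cells = 6001  → 72.6183
row 3: Σ corner-gray over 13 cells = 6542  → 79.1650
row 4: Σ corner-gray over 13 cells = 7230  → 87.4905
row 5: Σ corner-gray over 13 cells = 6418  → 77.6645
row 6: Σ corner-gray over 13 cells = 6247  → 75.5952
row 7: Σ corner-gray over 13 cells = 6542  → 79.1650
row 8: Σ corner-gray over 13 cells = 7112  → 86.0626
row 9: Σ corner-gray over 13 cells = 6837  → 82.7348
Σ rows: total corner-gray = 66154  → 800.5322 mm³


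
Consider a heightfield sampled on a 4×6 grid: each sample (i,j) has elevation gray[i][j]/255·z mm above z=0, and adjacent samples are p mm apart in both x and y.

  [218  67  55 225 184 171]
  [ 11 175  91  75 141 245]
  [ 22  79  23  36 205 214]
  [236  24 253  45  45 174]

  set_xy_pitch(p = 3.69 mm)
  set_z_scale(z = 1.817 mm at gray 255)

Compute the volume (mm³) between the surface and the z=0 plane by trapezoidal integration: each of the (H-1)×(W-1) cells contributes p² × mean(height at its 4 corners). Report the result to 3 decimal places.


166.853

height_mm = gray/255 × 1.817; cell vol = 3.69² × mean(4 corners)
unit = 3.69² × 1.817 / (4×255) = 0.0242553 mm³ per gray-sum
row 0: Σ corner-gray over 5 cells = 2671  → 64.7860
row 1: Σ corner-gray over 5 cells = 2142  → 51.9550
row 2: Σ corner-gray over 5 cells = 2066  → 50.1115
Σ rows: total corner-gray = 6879  → 166.8525 mm³


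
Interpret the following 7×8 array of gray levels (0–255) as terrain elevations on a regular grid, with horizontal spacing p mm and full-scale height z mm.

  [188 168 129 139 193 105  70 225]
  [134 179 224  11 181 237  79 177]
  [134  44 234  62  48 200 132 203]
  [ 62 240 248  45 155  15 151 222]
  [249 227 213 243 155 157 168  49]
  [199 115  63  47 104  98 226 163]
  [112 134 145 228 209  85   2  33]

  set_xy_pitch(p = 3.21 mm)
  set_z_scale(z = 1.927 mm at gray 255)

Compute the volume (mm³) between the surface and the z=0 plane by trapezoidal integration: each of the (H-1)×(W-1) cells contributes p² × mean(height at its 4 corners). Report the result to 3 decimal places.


height_mm = gray/255 × 1.927; cell vol = 3.21² × mean(4 corners)
unit = 3.21² × 1.927 / (4×255) = 0.0194667 mm³ per gray-sum
row 0: Σ corner-gray over 7 cells = 4154  → 80.8645
row 1: Σ corner-gray over 7 cells = 3910  → 76.1147
row 2: Σ corner-gray over 7 cells = 3769  → 73.3699
row 3: Σ corner-gray over 7 cells = 4616  → 89.8581
row 4: Σ corner-gray over 7 cells = 4292  → 83.5509
row 5: Σ corner-gray over 7 cells = 3419  → 66.5565
Σ rows: total corner-gray = 24160  → 470.3147 mm³

470.315


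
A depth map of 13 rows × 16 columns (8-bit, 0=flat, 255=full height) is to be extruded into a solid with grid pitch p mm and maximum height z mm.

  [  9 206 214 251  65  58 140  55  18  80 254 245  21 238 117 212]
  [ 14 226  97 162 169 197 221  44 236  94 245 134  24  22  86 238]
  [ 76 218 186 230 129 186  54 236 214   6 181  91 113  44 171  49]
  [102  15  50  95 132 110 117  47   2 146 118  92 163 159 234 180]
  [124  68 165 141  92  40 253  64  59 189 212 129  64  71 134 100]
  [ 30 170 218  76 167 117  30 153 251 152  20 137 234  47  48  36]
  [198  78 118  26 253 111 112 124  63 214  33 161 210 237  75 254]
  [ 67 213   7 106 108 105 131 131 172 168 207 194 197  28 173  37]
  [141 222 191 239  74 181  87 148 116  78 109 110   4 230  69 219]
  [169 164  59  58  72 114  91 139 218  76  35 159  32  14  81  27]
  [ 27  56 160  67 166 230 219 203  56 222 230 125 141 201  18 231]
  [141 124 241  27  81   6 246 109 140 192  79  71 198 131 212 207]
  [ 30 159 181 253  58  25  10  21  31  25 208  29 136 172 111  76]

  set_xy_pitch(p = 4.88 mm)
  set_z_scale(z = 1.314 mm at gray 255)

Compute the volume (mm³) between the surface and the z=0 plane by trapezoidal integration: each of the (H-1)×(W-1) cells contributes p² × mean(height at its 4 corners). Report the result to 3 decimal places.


2819.819

height_mm = gray/255 × 1.314; cell vol = 4.88² × mean(4 corners)
unit = 4.88² × 1.314 / (4×255) = 0.0306786 mm³ per gray-sum
row 0: Σ corner-gray over 15 cells = 8311  → 254.9694
row 1: Σ corner-gray over 15 cells = 8409  → 257.9759
row 2: Σ corner-gray over 15 cells = 7485  → 229.6290
row 3: Σ corner-gray over 15 cells = 6828  → 209.4731
row 4: Σ corner-gray over 15 cells = 7292  → 223.7080
row 5: Σ corner-gray over 15 cells = 7788  → 238.9246
row 6: Σ corner-gray over 15 cells = 8066  → 247.4532
row 7: Σ corner-gray over 15 cells = 8060  → 247.2691
row 8: Σ corner-gray over 15 cells = 6896  → 211.5593
row 9: Σ corner-gray over 15 cells = 7266  → 222.9103
row 10: Σ corner-gray over 15 cells = 8508  → 261.0131
row 11: Σ corner-gray over 15 cells = 7006  → 214.9339
Σ rows: total corner-gray = 91915  → 2819.8190 mm³


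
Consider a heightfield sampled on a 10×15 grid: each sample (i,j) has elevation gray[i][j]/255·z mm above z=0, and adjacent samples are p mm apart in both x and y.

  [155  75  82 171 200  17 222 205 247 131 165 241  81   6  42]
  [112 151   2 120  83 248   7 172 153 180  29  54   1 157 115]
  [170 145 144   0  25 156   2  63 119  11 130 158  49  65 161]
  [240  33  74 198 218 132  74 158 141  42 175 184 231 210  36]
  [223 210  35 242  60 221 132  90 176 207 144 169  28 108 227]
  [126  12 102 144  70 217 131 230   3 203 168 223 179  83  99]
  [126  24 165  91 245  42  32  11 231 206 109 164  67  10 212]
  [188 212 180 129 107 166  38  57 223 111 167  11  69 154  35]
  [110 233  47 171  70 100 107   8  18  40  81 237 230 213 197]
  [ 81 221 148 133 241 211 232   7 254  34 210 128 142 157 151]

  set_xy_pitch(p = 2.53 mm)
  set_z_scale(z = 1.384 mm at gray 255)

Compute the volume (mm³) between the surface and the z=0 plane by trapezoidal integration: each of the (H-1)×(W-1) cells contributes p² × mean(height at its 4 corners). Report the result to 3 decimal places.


546.582

height_mm = gray/255 × 1.384; cell vol = 2.53² × mean(4 corners)
unit = 2.53² × 1.384 / (4×255) = 0.00868514 mm³ per gray-sum
row 0: Σ corner-gray over 14 cells = 6824  → 59.2674
row 1: Σ corner-gray over 14 cells = 5406  → 46.9519
row 2: Σ corner-gray over 14 cells = 6481  → 56.2884
row 3: Σ corner-gray over 14 cells = 8110  → 70.4365
row 4: Σ corner-gray over 14 cells = 7849  → 68.1697
row 5: Σ corner-gray over 14 cells = 6887  → 59.8146
row 6: Σ corner-gray over 14 cells = 6603  → 57.3480
row 7: Σ corner-gray over 14 cells = 6888  → 59.8233
row 8: Σ corner-gray over 14 cells = 7885  → 68.4824
Σ rows: total corner-gray = 62933  → 546.5821 mm³


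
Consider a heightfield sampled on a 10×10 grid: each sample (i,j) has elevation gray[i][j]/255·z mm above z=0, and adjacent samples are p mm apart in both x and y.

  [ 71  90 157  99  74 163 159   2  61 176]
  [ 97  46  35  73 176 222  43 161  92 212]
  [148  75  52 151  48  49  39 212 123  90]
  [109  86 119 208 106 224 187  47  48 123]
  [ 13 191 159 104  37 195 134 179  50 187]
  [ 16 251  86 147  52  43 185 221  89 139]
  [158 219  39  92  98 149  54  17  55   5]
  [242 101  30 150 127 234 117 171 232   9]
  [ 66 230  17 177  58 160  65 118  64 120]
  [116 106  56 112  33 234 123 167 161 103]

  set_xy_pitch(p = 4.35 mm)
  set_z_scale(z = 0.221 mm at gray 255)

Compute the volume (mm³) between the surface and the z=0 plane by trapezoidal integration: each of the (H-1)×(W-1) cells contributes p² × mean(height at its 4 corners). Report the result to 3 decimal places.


154.172

height_mm = gray/255 × 0.221; cell vol = 4.35² × mean(4 corners)
unit = 4.35² × 0.221 / (4×255) = 0.00409987 mm³ per gray-sum
row 0: Σ corner-gray over 9 cells = 3862  → 15.8337
row 1: Σ corner-gray over 9 cells = 3741  → 15.3376
row 2: Σ corner-gray over 9 cells = 4018  → 16.4733
row 3: Σ corner-gray over 9 cells = 4580  → 18.7774
row 4: Σ corner-gray over 9 cells = 4601  → 18.8635
row 5: Σ corner-gray over 9 cells = 3912  → 16.0387
row 6: Σ corner-gray over 9 cells = 4184  → 17.1539
row 7: Σ corner-gray over 9 cells = 4539  → 18.6093
row 8: Σ corner-gray over 9 cells = 4167  → 17.0842
Σ rows: total corner-gray = 37604  → 154.1717 mm³


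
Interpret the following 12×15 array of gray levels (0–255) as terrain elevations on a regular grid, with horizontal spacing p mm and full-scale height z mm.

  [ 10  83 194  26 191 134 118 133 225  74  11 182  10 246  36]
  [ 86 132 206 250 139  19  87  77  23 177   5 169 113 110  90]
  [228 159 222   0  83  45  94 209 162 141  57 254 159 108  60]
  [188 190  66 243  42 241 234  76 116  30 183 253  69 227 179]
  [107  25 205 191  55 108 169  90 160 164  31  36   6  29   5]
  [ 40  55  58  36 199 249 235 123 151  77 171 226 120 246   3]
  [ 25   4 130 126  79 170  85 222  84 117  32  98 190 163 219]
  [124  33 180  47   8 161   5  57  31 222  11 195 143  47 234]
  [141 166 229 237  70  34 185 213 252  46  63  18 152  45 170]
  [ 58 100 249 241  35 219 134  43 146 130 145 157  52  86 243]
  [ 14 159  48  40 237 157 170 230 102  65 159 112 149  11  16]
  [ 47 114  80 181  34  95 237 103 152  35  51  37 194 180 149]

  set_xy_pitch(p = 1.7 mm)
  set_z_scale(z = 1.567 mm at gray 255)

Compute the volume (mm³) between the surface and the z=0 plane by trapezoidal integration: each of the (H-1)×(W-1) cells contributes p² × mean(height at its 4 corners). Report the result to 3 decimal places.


height_mm = gray/255 × 1.567; cell vol = 1.7² × mean(4 corners)
unit = 1.7² × 1.567 / (4×255) = 0.00443983 mm³ per gray-sum
row 0: Σ corner-gray over 14 cells = 6490  → 28.8145
row 1: Σ corner-gray over 14 cells = 6864  → 30.4750
row 2: Σ corner-gray over 14 cells = 7981  → 35.4343
row 3: Σ corner-gray over 14 cells = 6957  → 30.8879
row 4: Σ corner-gray over 14 cells = 6585  → 29.2363
row 5: Σ corner-gray over 14 cells = 7179  → 31.8736
row 6: Σ corner-gray over 14 cells = 5882  → 26.1151
row 7: Σ corner-gray over 14 cells = 6369  → 28.2773
row 8: Σ corner-gray over 14 cells = 7506  → 33.3254
row 9: Σ corner-gray over 14 cells = 7083  → 31.4473
row 10: Σ corner-gray over 14 cells = 6490  → 28.8145
Σ rows: total corner-gray = 75386  → 334.7013 mm³

334.701


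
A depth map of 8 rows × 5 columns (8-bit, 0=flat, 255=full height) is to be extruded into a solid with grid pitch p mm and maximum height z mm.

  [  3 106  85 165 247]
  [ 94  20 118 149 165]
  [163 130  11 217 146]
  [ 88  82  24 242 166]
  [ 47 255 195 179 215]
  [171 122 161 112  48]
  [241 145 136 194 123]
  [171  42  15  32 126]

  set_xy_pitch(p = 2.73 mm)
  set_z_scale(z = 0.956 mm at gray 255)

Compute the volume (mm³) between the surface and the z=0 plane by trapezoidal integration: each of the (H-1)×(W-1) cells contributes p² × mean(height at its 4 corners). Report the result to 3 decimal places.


102.956

height_mm = gray/255 × 0.956; cell vol = 2.73² × mean(4 corners)
unit = 2.73² × 0.956 / (4×255) = 0.00698527 mm³ per gray-sum
row 0: Σ corner-gray over 4 cells = 1795  → 12.5386
row 1: Σ corner-gray over 4 cells = 1858  → 12.9786
row 2: Σ corner-gray over 4 cells = 1975  → 13.7959
row 3: Σ corner-gray over 4 cells = 2470  → 17.2536
row 4: Σ corner-gray over 4 cells = 2529  → 17.6657
row 5: Σ corner-gray over 4 cells = 2323  → 16.2268
row 6: Σ corner-gray over 4 cells = 1789  → 12.4966
Σ rows: total corner-gray = 14739  → 102.9559 mm³


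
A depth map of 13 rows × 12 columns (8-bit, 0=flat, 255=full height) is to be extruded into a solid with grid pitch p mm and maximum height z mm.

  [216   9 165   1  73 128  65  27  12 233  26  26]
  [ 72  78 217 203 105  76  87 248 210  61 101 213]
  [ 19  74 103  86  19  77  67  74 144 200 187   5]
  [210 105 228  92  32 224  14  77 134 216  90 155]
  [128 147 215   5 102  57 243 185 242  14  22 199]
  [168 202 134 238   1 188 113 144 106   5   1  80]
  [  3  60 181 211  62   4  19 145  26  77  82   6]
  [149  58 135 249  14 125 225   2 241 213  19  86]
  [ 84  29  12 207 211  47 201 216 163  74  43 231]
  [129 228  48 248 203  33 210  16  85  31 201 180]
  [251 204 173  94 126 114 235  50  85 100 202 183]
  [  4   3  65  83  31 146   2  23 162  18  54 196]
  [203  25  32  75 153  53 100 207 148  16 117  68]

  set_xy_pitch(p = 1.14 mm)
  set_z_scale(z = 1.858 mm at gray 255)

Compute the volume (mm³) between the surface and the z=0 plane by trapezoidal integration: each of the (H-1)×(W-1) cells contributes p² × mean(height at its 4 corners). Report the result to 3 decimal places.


height_mm = gray/255 × 1.858; cell vol = 1.14² × mean(4 corners)
unit = 1.14² × 1.858 / (4×255) = 0.00236731 mm³ per gray-sum
row 0: Σ corner-gray over 11 cells = 4777  → 11.3086
row 1: Σ corner-gray over 11 cells = 5143  → 12.1751
row 2: Σ corner-gray over 11 cells = 4875  → 11.5406
row 3: Σ corner-gray over 11 cells = 5580  → 13.2096
row 4: Σ corner-gray over 11 cells = 5303  → 12.5538
row 5: Σ corner-gray over 11 cells = 4255  → 10.0729
row 6: Σ corner-gray over 11 cells = 4540  → 10.7476
row 7: Σ corner-gray over 11 cells = 5518  → 13.0628
row 8: Σ corner-gray over 11 cells = 5636  → 13.3422
row 9: Σ corner-gray over 11 cells = 6115  → 14.4761
row 10: Σ corner-gray over 11 cells = 4574  → 10.8281
row 11: Σ corner-gray over 11 cells = 3497  → 8.2785
Σ rows: total corner-gray = 59813  → 141.5959 mm³

141.596


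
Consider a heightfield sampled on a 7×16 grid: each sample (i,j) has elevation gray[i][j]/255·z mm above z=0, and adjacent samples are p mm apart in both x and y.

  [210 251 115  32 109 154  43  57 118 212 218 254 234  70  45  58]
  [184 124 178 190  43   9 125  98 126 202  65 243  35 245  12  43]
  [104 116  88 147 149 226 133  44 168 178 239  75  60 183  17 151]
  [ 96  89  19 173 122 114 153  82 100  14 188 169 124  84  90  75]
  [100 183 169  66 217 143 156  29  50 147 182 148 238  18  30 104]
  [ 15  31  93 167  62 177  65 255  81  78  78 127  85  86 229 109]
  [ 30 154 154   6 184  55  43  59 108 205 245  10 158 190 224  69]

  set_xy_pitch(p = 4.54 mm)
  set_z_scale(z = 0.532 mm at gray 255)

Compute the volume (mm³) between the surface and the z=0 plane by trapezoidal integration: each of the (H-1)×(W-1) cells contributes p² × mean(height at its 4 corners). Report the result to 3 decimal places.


height_mm = gray/255 × 0.532; cell vol = 4.54² × mean(4 corners)
unit = 4.54² × 0.532 / (4×255) = 0.0107504 mm³ per gray-sum
row 0: Σ corner-gray over 15 cells = 7709  → 82.8746
row 1: Σ corner-gray over 15 cells = 7518  → 80.8212
row 2: Σ corner-gray over 15 cells = 7114  → 76.4781
row 3: Σ corner-gray over 15 cells = 6969  → 74.9193
row 4: Σ corner-gray over 15 cells = 7108  → 76.4136
row 5: Σ corner-gray over 15 cells = 7041  → 75.6933
Σ rows: total corner-gray = 43459  → 467.2001 mm³

467.200


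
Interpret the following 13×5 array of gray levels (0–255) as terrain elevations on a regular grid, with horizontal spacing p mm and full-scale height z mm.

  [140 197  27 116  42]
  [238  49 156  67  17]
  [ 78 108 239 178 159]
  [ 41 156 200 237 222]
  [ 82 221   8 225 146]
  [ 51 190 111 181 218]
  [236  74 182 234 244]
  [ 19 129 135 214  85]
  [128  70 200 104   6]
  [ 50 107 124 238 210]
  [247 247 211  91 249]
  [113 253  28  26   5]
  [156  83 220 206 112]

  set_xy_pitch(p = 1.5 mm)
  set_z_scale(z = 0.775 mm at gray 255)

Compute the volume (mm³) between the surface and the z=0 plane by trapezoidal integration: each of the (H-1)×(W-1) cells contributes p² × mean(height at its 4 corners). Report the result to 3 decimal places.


height_mm = gray/255 × 0.775; cell vol = 1.5² × mean(4 corners)
unit = 1.5² × 0.775 / (4×255) = 0.00170956 mm³ per gray-sum
row 0: Σ corner-gray over 4 cells = 1661  → 2.8396
row 1: Σ corner-gray over 4 cells = 2086  → 3.5661
row 2: Σ corner-gray over 4 cells = 2736  → 4.6774
row 3: Σ corner-gray over 4 cells = 2585  → 4.4192
row 4: Σ corner-gray over 4 cells = 2369  → 4.0499
row 5: Σ corner-gray over 4 cells = 2693  → 4.6038
row 6: Σ corner-gray over 4 cells = 2520  → 4.3081
row 7: Σ corner-gray over 4 cells = 1942  → 3.3200
row 8: Σ corner-gray over 4 cells = 2080  → 3.5559
row 9: Σ corner-gray over 4 cells = 2792  → 4.7731
row 10: Σ corner-gray over 4 cells = 2326  → 3.9764
row 11: Σ corner-gray over 4 cells = 2018  → 3.4499
Σ rows: total corner-gray = 27808  → 47.5394 mm³

47.539


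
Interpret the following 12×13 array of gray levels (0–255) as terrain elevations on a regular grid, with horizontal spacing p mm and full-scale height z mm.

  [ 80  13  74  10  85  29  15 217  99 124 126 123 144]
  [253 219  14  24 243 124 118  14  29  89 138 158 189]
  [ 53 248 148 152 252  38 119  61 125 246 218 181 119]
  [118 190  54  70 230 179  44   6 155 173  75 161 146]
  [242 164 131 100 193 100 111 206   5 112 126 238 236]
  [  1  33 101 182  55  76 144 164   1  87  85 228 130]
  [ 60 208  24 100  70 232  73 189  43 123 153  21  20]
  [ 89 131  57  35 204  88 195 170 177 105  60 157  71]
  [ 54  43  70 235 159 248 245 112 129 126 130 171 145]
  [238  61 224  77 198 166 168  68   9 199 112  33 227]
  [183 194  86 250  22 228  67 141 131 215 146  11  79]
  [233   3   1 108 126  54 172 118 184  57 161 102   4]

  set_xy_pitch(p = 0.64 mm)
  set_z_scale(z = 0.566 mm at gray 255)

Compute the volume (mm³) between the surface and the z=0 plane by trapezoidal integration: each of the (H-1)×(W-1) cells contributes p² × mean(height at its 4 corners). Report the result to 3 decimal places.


14.972

height_mm = gray/255 × 0.566; cell vol = 0.64² × mean(4 corners)
unit = 0.64² × 0.566 / (4×255) = 0.000227288 mm³ per gray-sum
row 0: Σ corner-gray over 12 cells = 4836  → 1.0992
row 1: Σ corner-gray over 12 cells = 6530  → 1.4842
row 2: Σ corner-gray over 12 cells = 6686  → 1.5196
row 3: Σ corner-gray over 12 cells = 6388  → 1.4519
row 4: Σ corner-gray over 12 cells = 5893  → 1.3394
row 5: Σ corner-gray over 12 cells = 4995  → 1.1353
row 6: Σ corner-gray over 12 cells = 5470  → 1.2433
row 7: Σ corner-gray over 12 cells = 6453  → 1.4667
row 8: Σ corner-gray over 12 cells = 6630  → 1.5069
row 9: Σ corner-gray over 12 cells = 6339  → 1.4408
row 10: Σ corner-gray over 12 cells = 5653  → 1.2849
Σ rows: total corner-gray = 65873  → 14.9721 mm³
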